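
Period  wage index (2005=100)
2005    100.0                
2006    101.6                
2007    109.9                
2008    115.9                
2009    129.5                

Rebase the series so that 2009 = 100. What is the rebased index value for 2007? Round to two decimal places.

Rebased(2007) = 109.9 / 129.5 × 100 = 84.8649

84.86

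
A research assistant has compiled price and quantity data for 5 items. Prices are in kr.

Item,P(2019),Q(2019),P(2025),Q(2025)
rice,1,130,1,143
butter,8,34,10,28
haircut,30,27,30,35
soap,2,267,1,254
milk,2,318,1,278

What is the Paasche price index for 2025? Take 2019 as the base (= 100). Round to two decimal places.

Paasche price index uses current-period quantities as weights.
ΣP(2025)·Q(2025) = 1×143 + 10×28 + 30×35 + 1×254 + 1×278 = 143 + 280 + 1050 + 254 + 278 = 2005
ΣP(2019)·Q(2025) = 1×143 + 8×28 + 30×35 + 2×254 + 2×278 = 143 + 224 + 1050 + 508 + 556 = 2481
Index = 2005 / 2481 × 100 = 80.8142

80.81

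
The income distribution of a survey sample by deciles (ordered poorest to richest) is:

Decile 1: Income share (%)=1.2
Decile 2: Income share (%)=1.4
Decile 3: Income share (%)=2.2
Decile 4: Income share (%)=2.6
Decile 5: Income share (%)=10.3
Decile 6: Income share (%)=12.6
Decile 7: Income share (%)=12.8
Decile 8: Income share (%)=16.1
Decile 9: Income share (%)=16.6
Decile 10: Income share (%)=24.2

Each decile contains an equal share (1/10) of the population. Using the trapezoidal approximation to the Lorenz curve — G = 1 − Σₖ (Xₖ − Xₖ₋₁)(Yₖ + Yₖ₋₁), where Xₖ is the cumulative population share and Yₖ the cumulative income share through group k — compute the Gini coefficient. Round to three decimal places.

Cumulative income shares Yₖ: 0.0120, 0.0260, 0.0480, 0.0740, 0.1770, 0.3030, 0.4310, 0.5920, 0.7580, 1.0000
Σ (Xₖ−Xₖ₋₁)(Yₖ+Yₖ₋₁) = (1/10)(0.0120+0.0000) + (1/10)(0.0260+0.0120) + (1/10)(0.0480+0.0260) + (1/10)(0.0740+0.0480) + (1/10)(0.1770+0.0740) + (1/10)(0.3030+0.1770) + (1/10)(0.4310+0.3030) + (1/10)(0.5920+0.4310) + (1/10)(0.7580+0.5920) + (1/10)(1.0000+0.7580)
  = 0.0012 + 0.0038 + 0.0074 + 0.0122 + 0.0251 + 0.0480 + 0.0734 + 0.1023 + 0.1350 + 0.1758 = 0.5842
G = 1 − 0.5842 = 0.4158

0.416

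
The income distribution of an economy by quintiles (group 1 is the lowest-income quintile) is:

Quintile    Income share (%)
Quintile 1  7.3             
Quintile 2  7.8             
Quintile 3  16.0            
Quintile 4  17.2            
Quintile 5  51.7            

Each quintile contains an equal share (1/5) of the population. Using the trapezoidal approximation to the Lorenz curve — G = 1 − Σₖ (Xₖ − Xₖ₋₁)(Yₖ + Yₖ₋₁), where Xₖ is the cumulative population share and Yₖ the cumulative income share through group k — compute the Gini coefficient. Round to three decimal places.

0.393

Cumulative income shares Yₖ: 0.0730, 0.1510, 0.3110, 0.4830, 1.0000
Σ (Xₖ−Xₖ₋₁)(Yₖ+Yₖ₋₁) = (1/5)(0.0730+0.0000) + (1/5)(0.1510+0.0730) + (1/5)(0.3110+0.1510) + (1/5)(0.4830+0.3110) + (1/5)(1.0000+0.4830)
  = 0.0146 + 0.0448 + 0.0924 + 0.1588 + 0.2966 = 0.6072
G = 1 − 0.6072 = 0.3928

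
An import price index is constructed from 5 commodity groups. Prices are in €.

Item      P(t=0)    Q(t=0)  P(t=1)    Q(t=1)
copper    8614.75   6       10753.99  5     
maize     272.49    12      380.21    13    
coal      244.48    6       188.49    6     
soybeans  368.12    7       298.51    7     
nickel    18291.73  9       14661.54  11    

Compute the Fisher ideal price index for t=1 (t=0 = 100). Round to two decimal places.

89.97

Laspeyres component (base-period weights):
ΣP(t=1)Q(t=0) = 10753.99×6 + 380.21×12 + 188.49×6 + 298.51×7 + 14661.54×9 = 64523.94 + 4562.52 + 1130.94 + 2089.57 + 131953.86 = 204260.83
ΣP(t=0)Q(t=0) = 8614.75×6 + 272.49×12 + 244.48×6 + 368.12×7 + 18291.73×9 = 51688.5 + 3269.88 + 1466.88 + 2576.84 + 164625.57 = 223627.67
L = 204260.83 / 223627.67 × 100 = 91.3397
Paasche component (current-period weights):
ΣP(t=1)Q(t=1) = 10753.99×5 + 380.21×13 + 188.49×6 + 298.51×7 + 14661.54×11 = 53769.95 + 4942.73 + 1130.94 + 2089.57 + 161276.94 = 223210.13
ΣP(t=0)Q(t=1) = 8614.75×5 + 272.49×13 + 244.48×6 + 368.12×7 + 18291.73×11 = 43073.75 + 3542.37 + 1466.88 + 2576.84 + 201209.03 = 251868.87
P = 223210.13 / 251868.87 × 100 = 88.6216
Fisher = √(L × P) = √(91.3397 × 88.6216) = 89.9704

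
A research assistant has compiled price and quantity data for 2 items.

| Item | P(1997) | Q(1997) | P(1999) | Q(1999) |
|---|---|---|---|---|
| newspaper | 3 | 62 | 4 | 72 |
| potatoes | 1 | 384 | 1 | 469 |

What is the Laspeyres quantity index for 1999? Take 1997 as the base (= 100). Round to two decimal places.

Laspeyres quantity index uses base-period prices as weights.
ΣP(1997)·Q(1999) = 3×72 + 1×469 = 216 + 469 = 685
ΣP(1997)·Q(1997) = 3×62 + 1×384 = 186 + 384 = 570
Index = 685 / 570 × 100 = 120.1754

120.18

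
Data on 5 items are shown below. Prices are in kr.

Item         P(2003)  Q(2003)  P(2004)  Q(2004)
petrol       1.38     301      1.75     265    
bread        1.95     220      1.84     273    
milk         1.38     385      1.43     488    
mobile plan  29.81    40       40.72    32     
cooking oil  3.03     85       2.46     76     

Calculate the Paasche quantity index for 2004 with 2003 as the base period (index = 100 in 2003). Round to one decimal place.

95.0

Paasche quantity index uses current-period prices as weights.
ΣP(2004)·Q(2004) = 1.75×265 + 1.84×273 + 1.43×488 + 40.72×32 + 2.46×76 = 463.75 + 502.32 + 697.84 + 1303.04 + 186.96 = 3153.91
ΣP(2004)·Q(2003) = 1.75×301 + 1.84×220 + 1.43×385 + 40.72×40 + 2.46×85 = 526.75 + 404.8 + 550.55 + 1628.8 + 209.1 = 3320
Index = 3153.91 / 3320 × 100 = 94.9973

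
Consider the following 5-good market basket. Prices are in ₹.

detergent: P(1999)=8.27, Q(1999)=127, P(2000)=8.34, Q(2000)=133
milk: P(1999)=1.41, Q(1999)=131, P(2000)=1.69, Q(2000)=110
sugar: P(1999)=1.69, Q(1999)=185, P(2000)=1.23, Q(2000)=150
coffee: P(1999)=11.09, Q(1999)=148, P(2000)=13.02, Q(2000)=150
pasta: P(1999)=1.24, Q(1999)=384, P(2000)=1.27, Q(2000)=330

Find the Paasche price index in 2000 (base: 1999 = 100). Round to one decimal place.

Paasche price index uses current-period quantities as weights.
ΣP(2000)·Q(2000) = 8.34×133 + 1.69×110 + 1.23×150 + 13.02×150 + 1.27×330 = 1109.22 + 185.9 + 184.5 + 1953 + 419.1 = 3851.72
ΣP(1999)·Q(2000) = 8.27×133 + 1.41×110 + 1.69×150 + 11.09×150 + 1.24×330 = 1099.91 + 155.1 + 253.5 + 1663.5 + 409.2 = 3581.21
Index = 3851.72 / 3581.21 × 100 = 107.5536

107.6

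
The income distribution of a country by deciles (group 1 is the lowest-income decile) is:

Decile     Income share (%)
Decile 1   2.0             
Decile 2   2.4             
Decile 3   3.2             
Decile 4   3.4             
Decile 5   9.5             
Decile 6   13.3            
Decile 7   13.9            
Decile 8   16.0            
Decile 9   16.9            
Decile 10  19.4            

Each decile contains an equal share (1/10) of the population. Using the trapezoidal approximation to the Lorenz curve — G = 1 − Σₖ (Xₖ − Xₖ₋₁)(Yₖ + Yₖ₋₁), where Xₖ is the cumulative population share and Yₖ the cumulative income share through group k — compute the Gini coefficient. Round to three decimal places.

0.357

Cumulative income shares Yₖ: 0.0200, 0.0440, 0.0760, 0.1100, 0.2050, 0.3380, 0.4770, 0.6370, 0.8060, 1.0000
Σ (Xₖ−Xₖ₋₁)(Yₖ+Yₖ₋₁) = (1/10)(0.0200+0.0000) + (1/10)(0.0440+0.0200) + (1/10)(0.0760+0.0440) + (1/10)(0.1100+0.0760) + (1/10)(0.2050+0.1100) + (1/10)(0.3380+0.2050) + (1/10)(0.4770+0.3380) + (1/10)(0.6370+0.4770) + (1/10)(0.8060+0.6370) + (1/10)(1.0000+0.8060)
  = 0.0020 + 0.0064 + 0.0120 + 0.0186 + 0.0315 + 0.0543 + 0.0815 + 0.1114 + 0.1443 + 0.1806 = 0.6426
G = 1 − 0.6426 = 0.3574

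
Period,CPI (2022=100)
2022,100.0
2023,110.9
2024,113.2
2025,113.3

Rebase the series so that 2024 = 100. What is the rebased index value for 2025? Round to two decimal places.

Rebased(2025) = 113.3 / 113.2 × 100 = 100.0883

100.09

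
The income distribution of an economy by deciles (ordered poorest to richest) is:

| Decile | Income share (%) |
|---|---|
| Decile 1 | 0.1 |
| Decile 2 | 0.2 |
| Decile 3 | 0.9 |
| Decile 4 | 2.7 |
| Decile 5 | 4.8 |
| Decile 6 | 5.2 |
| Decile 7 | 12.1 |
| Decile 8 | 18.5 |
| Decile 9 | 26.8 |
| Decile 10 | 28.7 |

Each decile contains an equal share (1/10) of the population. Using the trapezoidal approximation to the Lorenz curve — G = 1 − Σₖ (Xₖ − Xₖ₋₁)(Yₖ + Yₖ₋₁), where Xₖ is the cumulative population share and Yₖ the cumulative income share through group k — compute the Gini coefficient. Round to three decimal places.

Cumulative income shares Yₖ: 0.0010, 0.0030, 0.0120, 0.0390, 0.0870, 0.1390, 0.2600, 0.4450, 0.7130, 1.0000
Σ (Xₖ−Xₖ₋₁)(Yₖ+Yₖ₋₁) = (1/10)(0.0010+0.0000) + (1/10)(0.0030+0.0010) + (1/10)(0.0120+0.0030) + (1/10)(0.0390+0.0120) + (1/10)(0.0870+0.0390) + (1/10)(0.1390+0.0870) + (1/10)(0.2600+0.1390) + (1/10)(0.4450+0.2600) + (1/10)(0.7130+0.4450) + (1/10)(1.0000+0.7130)
  = 0.0001 + 0.0004 + 0.0015 + 0.0051 + 0.0126 + 0.0226 + 0.0399 + 0.0705 + 0.1158 + 0.1713 = 0.4398
G = 1 − 0.4398 = 0.5602

0.560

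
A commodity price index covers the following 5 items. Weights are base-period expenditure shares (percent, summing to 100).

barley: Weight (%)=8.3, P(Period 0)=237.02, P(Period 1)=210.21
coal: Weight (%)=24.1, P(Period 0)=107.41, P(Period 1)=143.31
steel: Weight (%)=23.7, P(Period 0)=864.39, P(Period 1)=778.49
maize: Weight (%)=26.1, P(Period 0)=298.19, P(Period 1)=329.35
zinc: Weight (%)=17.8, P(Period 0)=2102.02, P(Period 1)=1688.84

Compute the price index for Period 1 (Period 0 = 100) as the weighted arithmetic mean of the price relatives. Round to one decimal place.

barley: 8.3 × (210.21/237.02) = 8.3 × 0.886887 = 7.3612
coal: 24.1 × (143.31/107.41) = 24.1 × 1.334233 = 32.1550
steel: 23.7 × (778.49/864.39) = 23.7 × 0.900624 = 21.3448
maize: 26.1 × (329.35/298.19) = 26.1 × 1.104497 = 28.8274
zinc: 17.8 × (1688.84/2102.02) = 17.8 × 0.803437 = 14.3012
Index = Σ wᵢ·(p₁ᵢ/p₀ᵢ) = 7.3612 + 32.1550 + 21.3448 + 28.8274 + 14.3012 = 103.9895

104.0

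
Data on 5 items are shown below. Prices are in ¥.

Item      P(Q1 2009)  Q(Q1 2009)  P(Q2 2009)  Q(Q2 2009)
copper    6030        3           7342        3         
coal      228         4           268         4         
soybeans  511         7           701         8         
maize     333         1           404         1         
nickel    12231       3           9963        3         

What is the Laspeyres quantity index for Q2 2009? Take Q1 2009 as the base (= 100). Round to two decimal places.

Laspeyres quantity index uses base-period prices as weights.
ΣP(Q1 2009)·Q(Q2 2009) = 6030×3 + 228×4 + 511×8 + 333×1 + 12231×3 = 18090 + 912 + 4088 + 333 + 36693 = 60116
ΣP(Q1 2009)·Q(Q1 2009) = 6030×3 + 228×4 + 511×7 + 333×1 + 12231×3 = 18090 + 912 + 3577 + 333 + 36693 = 59605
Index = 60116 / 59605 × 100 = 100.8573

100.86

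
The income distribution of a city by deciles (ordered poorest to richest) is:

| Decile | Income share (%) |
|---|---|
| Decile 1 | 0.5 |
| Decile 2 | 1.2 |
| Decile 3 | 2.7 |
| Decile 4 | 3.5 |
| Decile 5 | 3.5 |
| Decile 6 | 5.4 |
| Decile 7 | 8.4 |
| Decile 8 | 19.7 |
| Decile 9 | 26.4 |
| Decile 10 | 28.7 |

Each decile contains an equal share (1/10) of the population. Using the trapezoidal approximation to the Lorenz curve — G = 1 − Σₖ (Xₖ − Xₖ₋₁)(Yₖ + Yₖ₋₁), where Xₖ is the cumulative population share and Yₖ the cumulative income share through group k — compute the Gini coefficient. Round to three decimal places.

0.532

Cumulative income shares Yₖ: 0.0050, 0.0170, 0.0440, 0.0790, 0.1140, 0.1680, 0.2520, 0.4490, 0.7130, 1.0000
Σ (Xₖ−Xₖ₋₁)(Yₖ+Yₖ₋₁) = (1/10)(0.0050+0.0000) + (1/10)(0.0170+0.0050) + (1/10)(0.0440+0.0170) + (1/10)(0.0790+0.0440) + (1/10)(0.1140+0.0790) + (1/10)(0.1680+0.1140) + (1/10)(0.2520+0.1680) + (1/10)(0.4490+0.2520) + (1/10)(0.7130+0.4490) + (1/10)(1.0000+0.7130)
  = 0.0005 + 0.0022 + 0.0061 + 0.0123 + 0.0193 + 0.0282 + 0.0420 + 0.0701 + 0.1162 + 0.1713 = 0.4682
G = 1 − 0.4682 = 0.5318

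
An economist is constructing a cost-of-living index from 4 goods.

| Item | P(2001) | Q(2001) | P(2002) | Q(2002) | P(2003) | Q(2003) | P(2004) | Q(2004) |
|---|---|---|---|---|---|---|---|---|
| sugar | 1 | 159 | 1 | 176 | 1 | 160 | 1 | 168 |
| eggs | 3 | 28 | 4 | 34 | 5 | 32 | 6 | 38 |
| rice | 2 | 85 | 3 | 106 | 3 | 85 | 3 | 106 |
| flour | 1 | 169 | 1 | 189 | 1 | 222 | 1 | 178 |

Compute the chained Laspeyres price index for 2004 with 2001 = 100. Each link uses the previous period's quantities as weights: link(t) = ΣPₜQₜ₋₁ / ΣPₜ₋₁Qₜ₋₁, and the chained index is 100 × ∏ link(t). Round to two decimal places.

129.37

Link 2001→2002:
ΣP(2002)Q(2001) = 1×159 + 4×28 + 3×85 + 1×169 = 159 + 112 + 255 + 169 = 695
ΣP(2001)Q(2001) = 1×159 + 3×28 + 2×85 + 1×169 = 159 + 84 + 170 + 169 = 582
link = 695/582 = 1.194158
Link 2002→2003:
ΣP(2003)Q(2002) = 1×176 + 5×34 + 3×106 + 1×189 = 176 + 170 + 318 + 189 = 853
ΣP(2002)Q(2002) = 1×176 + 4×34 + 3×106 + 1×189 = 176 + 136 + 318 + 189 = 819
link = 853/819 = 1.041514
Link 2003→2004:
ΣP(2004)Q(2003) = 1×160 + 6×32 + 3×85 + 1×222 = 160 + 192 + 255 + 222 = 829
ΣP(2003)Q(2003) = 1×160 + 5×32 + 3×85 + 1×222 = 160 + 160 + 255 + 222 = 797
link = 829/797 = 1.040151
Chained index = 100 × 1.194158 × 1.041514 × 1.040151 = 129.3669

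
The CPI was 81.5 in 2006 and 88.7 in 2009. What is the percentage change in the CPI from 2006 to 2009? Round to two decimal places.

Change = (88.7 − 81.5) / 81.5 × 100
       = 7.2 / 81.5 × 100 = 8.8344%

8.83%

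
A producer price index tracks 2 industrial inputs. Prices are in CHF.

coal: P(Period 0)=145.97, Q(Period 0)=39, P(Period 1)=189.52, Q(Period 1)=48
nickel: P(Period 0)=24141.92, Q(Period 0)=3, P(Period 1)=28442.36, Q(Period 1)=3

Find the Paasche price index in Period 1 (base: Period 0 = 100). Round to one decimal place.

118.9

Paasche price index uses current-period quantities as weights.
ΣP(Period 1)·Q(Period 1) = 189.52×48 + 28442.36×3 = 9096.96 + 85327.08 = 94424.04
ΣP(Period 0)·Q(Period 1) = 145.97×48 + 24141.92×3 = 7006.56 + 72425.76 = 79432.32
Index = 94424.04 / 79432.32 × 100 = 118.8736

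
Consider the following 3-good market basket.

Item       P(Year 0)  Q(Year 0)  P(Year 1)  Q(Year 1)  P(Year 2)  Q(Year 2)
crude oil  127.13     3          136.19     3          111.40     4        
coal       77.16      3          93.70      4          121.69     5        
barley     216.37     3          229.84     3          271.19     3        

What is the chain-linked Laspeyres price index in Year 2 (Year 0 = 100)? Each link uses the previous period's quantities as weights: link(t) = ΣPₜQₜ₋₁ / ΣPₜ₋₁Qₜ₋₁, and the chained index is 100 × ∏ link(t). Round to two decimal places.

121.28

Link Year 0→Year 1:
ΣP(Year 1)Q(Year 0) = 136.19×3 + 93.70×3 + 229.84×3 = 408.57 + 281.1 + 689.52 = 1379.19
ΣP(Year 0)Q(Year 0) = 127.13×3 + 77.16×3 + 216.37×3 = 381.39 + 231.48 + 649.11 = 1261.98
link = 1379.19/1261.98 = 1.092878
Link Year 1→Year 2:
ΣP(Year 2)Q(Year 1) = 111.40×3 + 121.69×4 + 271.19×3 = 334.2 + 486.76 + 813.57 = 1634.53
ΣP(Year 1)Q(Year 1) = 136.19×3 + 93.70×4 + 229.84×3 = 408.57 + 374.8 + 689.52 = 1472.89
link = 1634.53/1472.89 = 1.109743
Chained index = 100 × 1.092878 × 1.109743 = 121.2814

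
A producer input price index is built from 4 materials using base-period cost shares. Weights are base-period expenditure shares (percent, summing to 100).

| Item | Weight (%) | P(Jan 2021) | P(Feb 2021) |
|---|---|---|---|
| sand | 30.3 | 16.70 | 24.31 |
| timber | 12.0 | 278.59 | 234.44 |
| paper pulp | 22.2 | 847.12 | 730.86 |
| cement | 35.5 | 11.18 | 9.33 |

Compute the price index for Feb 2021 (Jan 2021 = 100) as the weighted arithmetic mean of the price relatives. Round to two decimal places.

102.98

sand: 30.3 × (24.31/16.70) = 30.3 × 1.455689 = 44.1074
timber: 12.0 × (234.44/278.59) = 12.0 × 0.841523 = 10.0983
paper pulp: 22.2 × (730.86/847.12) = 22.2 × 0.862759 = 19.1532
cement: 35.5 × (9.33/11.18) = 35.5 × 0.834526 = 29.6257
Index = Σ wᵢ·(p₁ᵢ/p₀ᵢ) = 44.1074 + 10.0983 + 19.1532 + 29.6257 = 102.9846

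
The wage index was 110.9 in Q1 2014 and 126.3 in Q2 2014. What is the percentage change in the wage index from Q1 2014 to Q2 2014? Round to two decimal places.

13.89%

Change = (126.3 − 110.9) / 110.9 × 100
       = 15.4 / 110.9 × 100 = 13.8864%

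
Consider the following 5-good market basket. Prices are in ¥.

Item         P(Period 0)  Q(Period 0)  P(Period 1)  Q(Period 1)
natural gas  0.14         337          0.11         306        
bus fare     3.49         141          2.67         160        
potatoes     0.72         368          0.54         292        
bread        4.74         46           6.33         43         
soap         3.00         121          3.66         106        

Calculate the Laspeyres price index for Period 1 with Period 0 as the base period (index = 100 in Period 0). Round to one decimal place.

97.2

Laspeyres price index uses base-period quantities as weights.
ΣP(Period 1)·Q(Period 0) = 0.11×337 + 2.67×141 + 0.54×368 + 6.33×46 + 3.66×121 = 37.07 + 376.47 + 198.72 + 291.18 + 442.86 = 1346.3
ΣP(Period 0)·Q(Period 0) = 0.14×337 + 3.49×141 + 0.72×368 + 4.74×46 + 3.00×121 = 47.18 + 492.09 + 264.96 + 218.04 + 363 = 1385.27
Index = 1346.3 / 1385.27 × 100 = 97.1868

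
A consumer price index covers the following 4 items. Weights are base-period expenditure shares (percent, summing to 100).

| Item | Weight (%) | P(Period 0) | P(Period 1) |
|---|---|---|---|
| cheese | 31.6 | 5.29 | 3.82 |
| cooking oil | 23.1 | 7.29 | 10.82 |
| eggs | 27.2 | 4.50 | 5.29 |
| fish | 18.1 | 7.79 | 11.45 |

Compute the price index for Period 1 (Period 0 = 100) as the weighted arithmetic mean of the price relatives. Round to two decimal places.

115.68

cheese: 31.6 × (3.82/5.29) = 31.6 × 0.722117 = 22.8189
cooking oil: 23.1 × (10.82/7.29) = 23.1 × 1.484225 = 34.2856
eggs: 27.2 × (5.29/4.50) = 27.2 × 1.175556 = 31.9751
fish: 18.1 × (11.45/7.79) = 18.1 × 1.469833 = 26.6040
Index = Σ wᵢ·(p₁ᵢ/p₀ᵢ) = 22.8189 + 34.2856 + 31.9751 + 26.6040 = 115.6836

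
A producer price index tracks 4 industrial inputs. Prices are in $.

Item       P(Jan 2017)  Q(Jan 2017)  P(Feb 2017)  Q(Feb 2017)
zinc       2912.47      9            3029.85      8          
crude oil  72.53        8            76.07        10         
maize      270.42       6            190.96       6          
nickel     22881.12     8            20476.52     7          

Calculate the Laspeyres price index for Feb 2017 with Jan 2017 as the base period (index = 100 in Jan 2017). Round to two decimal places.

Laspeyres price index uses base-period quantities as weights.
ΣP(Feb 2017)·Q(Jan 2017) = 3029.85×9 + 76.07×8 + 190.96×6 + 20476.52×8 = 27268.65 + 608.56 + 1145.76 + 163812.16 = 192835.13
ΣP(Jan 2017)·Q(Jan 2017) = 2912.47×9 + 72.53×8 + 270.42×6 + 22881.12×8 = 26212.23 + 580.24 + 1622.52 + 183048.96 = 211463.95
Index = 192835.13 / 211463.95 × 100 = 91.1905

91.19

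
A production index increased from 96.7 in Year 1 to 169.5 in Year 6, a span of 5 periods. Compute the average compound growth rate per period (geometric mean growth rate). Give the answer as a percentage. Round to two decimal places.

Growth factor = (169.5/96.7)^(1/5) = (1.752844)^(1/5) = 1.118790
Growth rate = 1.118790 − 1 = 0.118790 = 11.8790%

11.88%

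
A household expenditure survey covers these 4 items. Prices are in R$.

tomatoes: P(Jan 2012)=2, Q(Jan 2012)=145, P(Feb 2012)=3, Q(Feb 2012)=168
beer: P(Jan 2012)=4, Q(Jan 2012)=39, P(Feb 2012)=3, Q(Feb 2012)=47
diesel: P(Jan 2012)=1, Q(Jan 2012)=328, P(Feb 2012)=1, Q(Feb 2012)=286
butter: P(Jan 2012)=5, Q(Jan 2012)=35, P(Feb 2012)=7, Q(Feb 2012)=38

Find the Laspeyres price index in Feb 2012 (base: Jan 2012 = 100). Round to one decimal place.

118.5

Laspeyres price index uses base-period quantities as weights.
ΣP(Feb 2012)·Q(Jan 2012) = 3×145 + 3×39 + 1×328 + 7×35 = 435 + 117 + 328 + 245 = 1125
ΣP(Jan 2012)·Q(Jan 2012) = 2×145 + 4×39 + 1×328 + 5×35 = 290 + 156 + 328 + 175 = 949
Index = 1125 / 949 × 100 = 118.5458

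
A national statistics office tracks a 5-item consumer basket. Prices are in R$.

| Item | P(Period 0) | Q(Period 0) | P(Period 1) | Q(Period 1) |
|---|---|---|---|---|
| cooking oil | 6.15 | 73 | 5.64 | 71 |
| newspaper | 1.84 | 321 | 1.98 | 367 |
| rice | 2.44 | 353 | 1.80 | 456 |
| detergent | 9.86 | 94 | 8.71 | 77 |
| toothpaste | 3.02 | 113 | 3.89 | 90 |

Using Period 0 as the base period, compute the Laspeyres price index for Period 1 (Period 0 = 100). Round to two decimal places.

92.81

Laspeyres price index uses base-period quantities as weights.
ΣP(Period 1)·Q(Period 0) = 5.64×73 + 1.98×321 + 1.80×353 + 8.71×94 + 3.89×113 = 411.72 + 635.58 + 635.4 + 818.74 + 439.57 = 2941.01
ΣP(Period 0)·Q(Period 0) = 6.15×73 + 1.84×321 + 2.44×353 + 9.86×94 + 3.02×113 = 448.95 + 590.64 + 861.32 + 926.84 + 341.26 = 3169.01
Index = 2941.01 / 3169.01 × 100 = 92.8053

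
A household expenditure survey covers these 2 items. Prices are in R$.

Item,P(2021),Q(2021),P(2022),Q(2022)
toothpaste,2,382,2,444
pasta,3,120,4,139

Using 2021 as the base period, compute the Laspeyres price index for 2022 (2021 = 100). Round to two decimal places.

110.68

Laspeyres price index uses base-period quantities as weights.
ΣP(2022)·Q(2021) = 2×382 + 4×120 = 764 + 480 = 1244
ΣP(2021)·Q(2021) = 2×382 + 3×120 = 764 + 360 = 1124
Index = 1244 / 1124 × 100 = 110.6762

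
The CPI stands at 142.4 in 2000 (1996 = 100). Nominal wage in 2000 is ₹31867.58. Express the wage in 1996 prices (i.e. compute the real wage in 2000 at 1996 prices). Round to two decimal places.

22378.92

Real = Nominal ÷ (Index/100) = 31867.58 ÷ (142.4/100)
     = 31867.58 ÷ 1.424 = 22378.9185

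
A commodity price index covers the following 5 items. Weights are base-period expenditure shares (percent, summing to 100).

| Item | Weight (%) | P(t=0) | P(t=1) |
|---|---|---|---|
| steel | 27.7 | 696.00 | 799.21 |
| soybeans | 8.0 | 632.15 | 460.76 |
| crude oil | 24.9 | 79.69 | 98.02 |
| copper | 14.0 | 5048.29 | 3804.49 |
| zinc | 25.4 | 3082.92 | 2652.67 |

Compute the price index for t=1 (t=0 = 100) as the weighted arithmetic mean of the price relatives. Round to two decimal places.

100.67

steel: 27.7 × (799.21/696.00) = 27.7 × 1.148290 = 31.8076
soybeans: 8.0 × (460.76/632.15) = 8.0 × 0.728878 = 5.8310
crude oil: 24.9 × (98.02/79.69) = 24.9 × 1.230016 = 30.6274
copper: 14.0 × (3804.49/5048.29) = 14.0 × 0.753620 = 10.5507
zinc: 25.4 × (2652.67/3082.92) = 25.4 × 0.860441 = 21.8552
Index = Σ wᵢ·(p₁ᵢ/p₀ᵢ) = 31.8076 + 5.8310 + 30.6274 + 10.5507 + 21.8552 = 100.6719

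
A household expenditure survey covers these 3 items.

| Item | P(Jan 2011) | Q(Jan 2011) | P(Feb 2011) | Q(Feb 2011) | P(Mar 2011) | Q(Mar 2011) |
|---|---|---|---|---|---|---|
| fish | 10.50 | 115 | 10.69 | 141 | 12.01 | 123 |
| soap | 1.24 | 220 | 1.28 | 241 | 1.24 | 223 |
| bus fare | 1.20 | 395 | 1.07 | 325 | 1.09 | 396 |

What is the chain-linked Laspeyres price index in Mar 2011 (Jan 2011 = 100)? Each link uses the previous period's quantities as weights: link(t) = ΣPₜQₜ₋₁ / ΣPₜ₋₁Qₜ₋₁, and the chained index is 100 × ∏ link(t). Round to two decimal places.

Link Jan 2011→Feb 2011:
ΣP(Feb 2011)Q(Jan 2011) = 10.69×115 + 1.28×220 + 1.07×395 = 1229.35 + 281.6 + 422.65 = 1933.6
ΣP(Jan 2011)Q(Jan 2011) = 10.50×115 + 1.24×220 + 1.20×395 = 1207.5 + 272.8 + 474 = 1954.3
link = 1933.6/1954.3 = 0.989408
Link Feb 2011→Mar 2011:
ΣP(Mar 2011)Q(Feb 2011) = 12.01×141 + 1.24×241 + 1.09×325 = 1693.41 + 298.84 + 354.25 = 2346.5
ΣP(Feb 2011)Q(Feb 2011) = 10.69×141 + 1.28×241 + 1.07×325 = 1507.29 + 308.48 + 347.75 = 2163.52
link = 2346.5/2163.52 = 1.084575
Chained index = 100 × 0.989408 × 1.084575 = 107.3087

107.31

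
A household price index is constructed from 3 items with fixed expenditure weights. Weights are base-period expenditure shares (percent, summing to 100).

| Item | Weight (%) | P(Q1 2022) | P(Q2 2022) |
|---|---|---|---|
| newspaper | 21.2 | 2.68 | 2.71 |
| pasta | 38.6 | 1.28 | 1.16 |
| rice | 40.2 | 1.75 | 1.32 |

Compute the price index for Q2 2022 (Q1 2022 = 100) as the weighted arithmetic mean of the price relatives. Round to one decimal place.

newspaper: 21.2 × (2.71/2.68) = 21.2 × 1.011194 = 21.4373
pasta: 38.6 × (1.16/1.28) = 38.6 × 0.906250 = 34.9812
rice: 40.2 × (1.32/1.75) = 40.2 × 0.754286 = 30.3223
Index = Σ wᵢ·(p₁ᵢ/p₀ᵢ) = 21.4373 + 34.9812 + 30.3223 = 86.7408

86.7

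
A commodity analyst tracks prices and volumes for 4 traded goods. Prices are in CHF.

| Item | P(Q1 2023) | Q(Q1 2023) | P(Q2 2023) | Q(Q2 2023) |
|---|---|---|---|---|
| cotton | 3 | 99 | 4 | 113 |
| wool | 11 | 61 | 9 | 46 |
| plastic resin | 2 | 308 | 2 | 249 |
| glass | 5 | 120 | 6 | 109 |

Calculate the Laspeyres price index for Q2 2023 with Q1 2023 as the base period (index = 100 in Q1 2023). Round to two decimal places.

Laspeyres price index uses base-period quantities as weights.
ΣP(Q2 2023)·Q(Q1 2023) = 4×99 + 9×61 + 2×308 + 6×120 = 396 + 549 + 616 + 720 = 2281
ΣP(Q1 2023)·Q(Q1 2023) = 3×99 + 11×61 + 2×308 + 5×120 = 297 + 671 + 616 + 600 = 2184
Index = 2281 / 2184 × 100 = 104.4414

104.44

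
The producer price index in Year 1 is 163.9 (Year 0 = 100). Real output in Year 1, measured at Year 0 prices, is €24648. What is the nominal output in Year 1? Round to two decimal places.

40398.07

Nominal = Real × (Index/100) = 24648 × (163.9/100)
        = 24648 × 1.639 = 40398.0720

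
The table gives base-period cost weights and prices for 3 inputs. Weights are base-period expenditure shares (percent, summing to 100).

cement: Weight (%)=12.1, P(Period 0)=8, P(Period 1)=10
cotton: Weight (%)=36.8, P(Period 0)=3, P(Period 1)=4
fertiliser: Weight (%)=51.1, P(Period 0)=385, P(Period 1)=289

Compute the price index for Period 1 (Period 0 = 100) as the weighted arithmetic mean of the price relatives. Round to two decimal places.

cement: 12.1 × (10/8) = 12.1 × 1.250000 = 15.1250
cotton: 36.8 × (4/3) = 36.8 × 1.333333 = 49.0667
fertiliser: 51.1 × (289/385) = 51.1 × 0.750649 = 38.3582
Index = Σ wᵢ·(p₁ᵢ/p₀ᵢ) = 15.1250 + 49.0667 + 38.3582 = 102.5498

102.55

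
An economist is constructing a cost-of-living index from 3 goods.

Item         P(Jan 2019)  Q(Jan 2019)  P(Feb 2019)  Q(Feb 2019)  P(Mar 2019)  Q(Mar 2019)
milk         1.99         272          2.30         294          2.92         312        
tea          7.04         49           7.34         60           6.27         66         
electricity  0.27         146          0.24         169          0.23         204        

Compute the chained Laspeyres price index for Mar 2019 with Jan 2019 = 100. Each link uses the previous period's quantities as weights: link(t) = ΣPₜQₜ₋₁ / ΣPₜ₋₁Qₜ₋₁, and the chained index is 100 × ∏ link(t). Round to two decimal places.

Link Jan 2019→Feb 2019:
ΣP(Feb 2019)Q(Jan 2019) = 2.30×272 + 7.34×49 + 0.24×146 = 625.6 + 359.66 + 35.04 = 1020.3
ΣP(Jan 2019)Q(Jan 2019) = 1.99×272 + 7.04×49 + 0.27×146 = 541.28 + 344.96 + 39.42 = 925.66
link = 1020.3/925.66 = 1.102241
Link Feb 2019→Mar 2019:
ΣP(Mar 2019)Q(Feb 2019) = 2.92×294 + 6.27×60 + 0.23×169 = 858.48 + 376.2 + 38.87 = 1273.55
ΣP(Feb 2019)Q(Feb 2019) = 2.30×294 + 7.34×60 + 0.24×169 = 676.2 + 440.4 + 40.56 = 1157.16
link = 1273.55/1157.16 = 1.100582
Chained index = 100 × 1.102241 × 1.100582 = 121.3107

121.31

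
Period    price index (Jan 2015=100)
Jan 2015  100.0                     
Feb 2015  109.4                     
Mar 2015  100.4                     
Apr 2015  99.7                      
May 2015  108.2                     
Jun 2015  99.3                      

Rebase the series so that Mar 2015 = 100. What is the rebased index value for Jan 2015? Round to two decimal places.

Rebased(Jan 2015) = 100.0 / 100.4 × 100 = 99.6016

99.60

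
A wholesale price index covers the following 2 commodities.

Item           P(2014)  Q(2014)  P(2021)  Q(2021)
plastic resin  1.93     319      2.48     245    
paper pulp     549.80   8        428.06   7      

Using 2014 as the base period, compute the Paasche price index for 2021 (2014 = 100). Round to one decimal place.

Paasche price index uses current-period quantities as weights.
ΣP(2021)·Q(2021) = 2.48×245 + 428.06×7 = 607.6 + 2996.42 = 3604.02
ΣP(2014)·Q(2021) = 1.93×245 + 549.80×7 = 472.85 + 3848.6 = 4321.45
Index = 3604.02 / 4321.45 × 100 = 83.3984

83.4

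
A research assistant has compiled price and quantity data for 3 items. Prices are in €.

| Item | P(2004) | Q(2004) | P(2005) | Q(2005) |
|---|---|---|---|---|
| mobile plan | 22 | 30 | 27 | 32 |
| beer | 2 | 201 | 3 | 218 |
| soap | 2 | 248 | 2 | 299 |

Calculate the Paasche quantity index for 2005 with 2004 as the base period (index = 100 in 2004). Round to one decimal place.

110.8

Paasche quantity index uses current-period prices as weights.
ΣP(2005)·Q(2005) = 27×32 + 3×218 + 2×299 = 864 + 654 + 598 = 2116
ΣP(2005)·Q(2004) = 27×30 + 3×201 + 2×248 = 810 + 603 + 496 = 1909
Index = 2116 / 1909 × 100 = 110.8434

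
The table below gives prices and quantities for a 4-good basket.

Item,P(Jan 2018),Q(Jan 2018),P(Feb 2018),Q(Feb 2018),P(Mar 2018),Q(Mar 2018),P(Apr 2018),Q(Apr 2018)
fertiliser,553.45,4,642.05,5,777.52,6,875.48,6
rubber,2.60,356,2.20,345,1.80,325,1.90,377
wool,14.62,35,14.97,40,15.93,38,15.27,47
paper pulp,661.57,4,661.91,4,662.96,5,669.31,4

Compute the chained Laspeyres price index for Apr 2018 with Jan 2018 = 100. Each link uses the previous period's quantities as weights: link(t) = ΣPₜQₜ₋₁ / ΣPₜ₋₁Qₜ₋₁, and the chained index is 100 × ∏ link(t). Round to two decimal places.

Link Jan 2018→Feb 2018:
ΣP(Feb 2018)Q(Jan 2018) = 642.05×4 + 2.20×356 + 14.97×35 + 661.91×4 = 2568.2 + 783.2 + 523.95 + 2647.64 = 6522.99
ΣP(Jan 2018)Q(Jan 2018) = 553.45×4 + 2.60×356 + 14.62×35 + 661.57×4 = 2213.8 + 925.6 + 511.7 + 2646.28 = 6297.38
link = 6522.99/6297.38 = 1.035826
Link Feb 2018→Mar 2018:
ΣP(Mar 2018)Q(Feb 2018) = 777.52×5 + 1.80×345 + 15.93×40 + 662.96×4 = 3887.6 + 621 + 637.2 + 2651.84 = 7797.64
ΣP(Feb 2018)Q(Feb 2018) = 642.05×5 + 2.20×345 + 14.97×40 + 661.91×4 = 3210.25 + 759 + 598.8 + 2647.64 = 7215.69
link = 7797.64/7215.69 = 1.080651
Link Mar 2018→Apr 2018:
ΣP(Apr 2018)Q(Mar 2018) = 875.48×6 + 1.90×325 + 15.27×38 + 669.31×5 = 5252.88 + 617.5 + 580.26 + 3346.55 = 9797.19
ΣP(Mar 2018)Q(Mar 2018) = 777.52×6 + 1.80×325 + 15.93×38 + 662.96×5 = 4665.12 + 585 + 605.34 + 3314.8 = 9170.26
link = 9797.19/9170.26 = 1.068366
Chained index = 100 × 1.035826 × 1.080651 × 1.068366 = 119.5892

119.59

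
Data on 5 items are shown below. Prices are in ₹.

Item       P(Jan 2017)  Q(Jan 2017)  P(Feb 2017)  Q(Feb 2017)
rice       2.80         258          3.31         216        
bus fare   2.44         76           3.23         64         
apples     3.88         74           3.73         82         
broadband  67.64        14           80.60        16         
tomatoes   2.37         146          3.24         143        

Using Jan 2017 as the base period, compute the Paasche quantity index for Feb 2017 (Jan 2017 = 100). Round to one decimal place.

100.1

Paasche quantity index uses current-period prices as weights.
ΣP(Feb 2017)·Q(Feb 2017) = 3.31×216 + 3.23×64 + 3.73×82 + 80.60×16 + 3.24×143 = 714.96 + 206.72 + 305.86 + 1289.6 + 463.32 = 2980.46
ΣP(Feb 2017)·Q(Jan 2017) = 3.31×258 + 3.23×76 + 3.73×74 + 80.60×14 + 3.24×146 = 853.98 + 245.48 + 276.02 + 1128.4 + 473.04 = 2976.92
Index = 2980.46 / 2976.92 × 100 = 100.1189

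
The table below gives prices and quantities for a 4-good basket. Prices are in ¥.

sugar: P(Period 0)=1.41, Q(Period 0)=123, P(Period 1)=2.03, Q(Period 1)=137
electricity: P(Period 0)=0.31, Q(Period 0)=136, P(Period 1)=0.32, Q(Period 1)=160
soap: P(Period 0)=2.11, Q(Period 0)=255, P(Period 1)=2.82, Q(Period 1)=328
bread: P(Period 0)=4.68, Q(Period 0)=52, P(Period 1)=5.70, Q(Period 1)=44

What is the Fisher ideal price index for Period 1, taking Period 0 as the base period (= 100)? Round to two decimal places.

Laspeyres component (base-period weights):
ΣP(Period 1)Q(Period 0) = 2.03×123 + 0.32×136 + 2.82×255 + 5.70×52 = 249.69 + 43.52 + 719.1 + 296.4 = 1308.71
ΣP(Period 0)Q(Period 0) = 1.41×123 + 0.31×136 + 2.11×255 + 4.68×52 = 173.43 + 42.16 + 538.05 + 243.36 = 997
L = 1308.71 / 997 × 100 = 131.2648
Paasche component (current-period weights):
ΣP(Period 1)Q(Period 1) = 2.03×137 + 0.32×160 + 2.82×328 + 5.70×44 = 278.11 + 51.2 + 924.96 + 250.8 = 1505.07
ΣP(Period 0)Q(Period 1) = 1.41×137 + 0.31×160 + 2.11×328 + 4.68×44 = 193.17 + 49.6 + 692.08 + 205.92 = 1140.77
P = 1505.07 / 1140.77 × 100 = 131.9346
Fisher = √(L × P) = √(131.2648 × 131.9346) = 131.5993

131.60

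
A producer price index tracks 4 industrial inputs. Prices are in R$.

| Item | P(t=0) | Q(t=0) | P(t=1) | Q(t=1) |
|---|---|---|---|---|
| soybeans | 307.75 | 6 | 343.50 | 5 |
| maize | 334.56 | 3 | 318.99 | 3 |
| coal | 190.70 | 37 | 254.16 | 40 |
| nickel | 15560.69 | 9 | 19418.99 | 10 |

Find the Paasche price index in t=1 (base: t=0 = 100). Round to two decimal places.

124.88

Paasche price index uses current-period quantities as weights.
ΣP(t=1)·Q(t=1) = 343.50×5 + 318.99×3 + 254.16×40 + 19418.99×10 = 1717.5 + 956.97 + 10166.4 + 194189.9 = 207030.77
ΣP(t=0)·Q(t=1) = 307.75×5 + 334.56×3 + 190.70×40 + 15560.69×10 = 1538.75 + 1003.68 + 7628 + 155606.9 = 165777.33
Index = 207030.77 / 165777.33 × 100 = 124.8849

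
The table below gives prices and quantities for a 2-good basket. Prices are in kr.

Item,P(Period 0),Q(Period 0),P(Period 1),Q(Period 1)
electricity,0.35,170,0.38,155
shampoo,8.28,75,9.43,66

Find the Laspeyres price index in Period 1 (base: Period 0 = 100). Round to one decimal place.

113.4

Laspeyres price index uses base-period quantities as weights.
ΣP(Period 1)·Q(Period 0) = 0.38×170 + 9.43×75 = 64.6 + 707.25 = 771.85
ΣP(Period 0)·Q(Period 0) = 0.35×170 + 8.28×75 = 59.5 + 621 = 680.5
Index = 771.85 / 680.5 × 100 = 113.4240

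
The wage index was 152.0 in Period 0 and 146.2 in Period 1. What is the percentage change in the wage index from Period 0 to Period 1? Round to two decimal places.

-3.82%

Change = (146.2 − 152.0) / 152.0 × 100
       = -5.8 / 152.0 × 100 = -3.8158%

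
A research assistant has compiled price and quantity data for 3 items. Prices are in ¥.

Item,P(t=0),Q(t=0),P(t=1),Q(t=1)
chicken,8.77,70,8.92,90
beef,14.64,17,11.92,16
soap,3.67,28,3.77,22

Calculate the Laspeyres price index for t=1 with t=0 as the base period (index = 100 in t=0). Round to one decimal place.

Laspeyres price index uses base-period quantities as weights.
ΣP(t=1)·Q(t=0) = 8.92×70 + 11.92×17 + 3.77×28 = 624.4 + 202.64 + 105.56 = 932.6
ΣP(t=0)·Q(t=0) = 8.77×70 + 14.64×17 + 3.67×28 = 613.9 + 248.88 + 102.76 = 965.54
Index = 932.6 / 965.54 × 100 = 96.5884

96.6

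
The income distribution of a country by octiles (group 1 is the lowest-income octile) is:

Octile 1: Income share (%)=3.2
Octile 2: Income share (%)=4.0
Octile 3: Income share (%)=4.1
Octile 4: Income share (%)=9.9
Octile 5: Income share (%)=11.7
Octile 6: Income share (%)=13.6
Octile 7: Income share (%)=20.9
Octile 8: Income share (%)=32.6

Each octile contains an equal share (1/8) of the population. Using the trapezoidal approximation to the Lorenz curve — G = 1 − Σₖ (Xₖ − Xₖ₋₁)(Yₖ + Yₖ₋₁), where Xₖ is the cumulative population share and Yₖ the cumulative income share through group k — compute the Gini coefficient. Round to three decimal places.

Cumulative income shares Yₖ: 0.0320, 0.0720, 0.1130, 0.2120, 0.3290, 0.4650, 0.6740, 1.0000
Σ (Xₖ−Xₖ₋₁)(Yₖ+Yₖ₋₁) = (1/8)(0.0320+0.0000) + (1/8)(0.0720+0.0320) + (1/8)(0.1130+0.0720) + (1/8)(0.2120+0.1130) + (1/8)(0.3290+0.2120) + (1/8)(0.4650+0.3290) + (1/8)(0.6740+0.4650) + (1/8)(1.0000+0.6740)
  = 0.0040 + 0.0130 + 0.0231 + 0.0406 + 0.0676 + 0.0993 + 0.1424 + 0.2092 = 0.5993
G = 1 − 0.5993 = 0.4007

0.401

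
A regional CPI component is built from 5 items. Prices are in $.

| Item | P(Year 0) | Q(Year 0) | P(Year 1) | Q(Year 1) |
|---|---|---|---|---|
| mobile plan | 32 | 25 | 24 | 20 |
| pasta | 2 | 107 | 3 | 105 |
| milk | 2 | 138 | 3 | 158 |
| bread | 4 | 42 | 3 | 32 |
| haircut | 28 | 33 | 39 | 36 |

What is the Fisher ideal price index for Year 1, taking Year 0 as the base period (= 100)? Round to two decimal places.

117.80

Laspeyres component (base-period weights):
ΣP(Year 1)Q(Year 0) = 24×25 + 3×107 + 3×138 + 3×42 + 39×33 = 600 + 321 + 414 + 126 + 1287 = 2748
ΣP(Year 0)Q(Year 0) = 32×25 + 2×107 + 2×138 + 4×42 + 28×33 = 800 + 214 + 276 + 168 + 924 = 2382
L = 2748 / 2382 × 100 = 115.3652
Paasche component (current-period weights):
ΣP(Year 1)Q(Year 1) = 24×20 + 3×105 + 3×158 + 3×32 + 39×36 = 480 + 315 + 474 + 96 + 1404 = 2769
ΣP(Year 0)Q(Year 1) = 32×20 + 2×105 + 2×158 + 4×32 + 28×36 = 640 + 210 + 316 + 128 + 1008 = 2302
P = 2769 / 2302 × 100 = 120.2867
Fisher = √(L × P) = √(115.3652 × 120.2867) = 117.8003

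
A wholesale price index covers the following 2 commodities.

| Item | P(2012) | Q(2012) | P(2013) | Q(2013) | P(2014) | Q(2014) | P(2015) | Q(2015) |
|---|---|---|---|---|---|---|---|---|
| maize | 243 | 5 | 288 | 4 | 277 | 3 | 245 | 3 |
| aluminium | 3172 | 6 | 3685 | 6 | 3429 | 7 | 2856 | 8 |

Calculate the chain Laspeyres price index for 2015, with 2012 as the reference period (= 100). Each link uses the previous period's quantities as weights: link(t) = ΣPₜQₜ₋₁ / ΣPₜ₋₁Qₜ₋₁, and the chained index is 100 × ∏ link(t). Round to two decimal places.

Link 2012→2013:
ΣP(2013)Q(2012) = 288×5 + 3685×6 = 1440 + 22110 = 23550
ΣP(2012)Q(2012) = 243×5 + 3172×6 = 1215 + 19032 = 20247
link = 23550/20247 = 1.163135
Link 2013→2014:
ΣP(2014)Q(2013) = 277×4 + 3429×6 = 1108 + 20574 = 21682
ΣP(2013)Q(2013) = 288×4 + 3685×6 = 1152 + 22110 = 23262
link = 21682/23262 = 0.932078
Link 2014→2015:
ΣP(2015)Q(2014) = 245×3 + 2856×7 = 735 + 19992 = 20727
ΣP(2014)Q(2014) = 277×3 + 3429×7 = 831 + 24003 = 24834
link = 20727/24834 = 0.834622
Chained index = 100 × 1.163135 × 0.932078 × 0.834622 = 90.4841

90.48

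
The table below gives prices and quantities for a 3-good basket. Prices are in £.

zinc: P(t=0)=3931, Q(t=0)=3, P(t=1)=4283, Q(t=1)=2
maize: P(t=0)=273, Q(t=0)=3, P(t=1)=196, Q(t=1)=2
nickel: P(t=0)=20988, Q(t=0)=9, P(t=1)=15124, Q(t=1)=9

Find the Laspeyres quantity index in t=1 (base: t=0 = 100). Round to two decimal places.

Laspeyres quantity index uses base-period prices as weights.
ΣP(t=0)·Q(t=1) = 3931×2 + 273×2 + 20988×9 = 7862 + 546 + 188892 = 197300
ΣP(t=0)·Q(t=0) = 3931×3 + 273×3 + 20988×9 = 11793 + 819 + 188892 = 201504
Index = 197300 / 201504 × 100 = 97.9137

97.91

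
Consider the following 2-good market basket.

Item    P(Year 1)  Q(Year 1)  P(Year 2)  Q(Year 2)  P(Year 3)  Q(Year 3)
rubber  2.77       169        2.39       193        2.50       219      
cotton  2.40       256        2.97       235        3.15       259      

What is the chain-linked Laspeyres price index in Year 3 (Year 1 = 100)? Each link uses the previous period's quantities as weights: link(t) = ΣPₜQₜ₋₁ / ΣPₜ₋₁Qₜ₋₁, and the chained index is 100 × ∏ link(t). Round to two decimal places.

Link Year 1→Year 2:
ΣP(Year 2)Q(Year 1) = 2.39×169 + 2.97×256 = 403.91 + 760.32 = 1164.23
ΣP(Year 1)Q(Year 1) = 2.77×169 + 2.40×256 = 468.13 + 614.4 = 1082.53
link = 1164.23/1082.53 = 1.075471
Link Year 2→Year 3:
ΣP(Year 3)Q(Year 2) = 2.50×193 + 3.15×235 = 482.5 + 740.25 = 1222.75
ΣP(Year 2)Q(Year 2) = 2.39×193 + 2.97×235 = 461.27 + 697.95 = 1159.22
link = 1222.75/1159.22 = 1.054804
Chained index = 100 × 1.075471 × 1.054804 = 113.4412

113.44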